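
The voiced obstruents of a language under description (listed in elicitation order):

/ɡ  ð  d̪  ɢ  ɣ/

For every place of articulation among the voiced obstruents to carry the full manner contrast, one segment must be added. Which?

Stop: /d̪/ (dental), /ɡ/ (velar), /ɢ/ (uvular).
Fricative: /ð/ (dental), /ɣ/ (velar).
The uvular row has no fricative member, so the gap is the uvular fricative /ʁ/.

/ʁ/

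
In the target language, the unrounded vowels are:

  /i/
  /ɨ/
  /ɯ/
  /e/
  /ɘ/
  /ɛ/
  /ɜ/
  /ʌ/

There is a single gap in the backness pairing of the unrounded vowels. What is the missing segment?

height            front     central   back    
high              i         ɨ         ɯ       
high-mid          e         ɘ         —       
low-mid           ɛ         ɜ         ʌ       
The high-mid row has no back member, so the gap is the high-mid back unrounded vowel /ɤ/.

/ɤ/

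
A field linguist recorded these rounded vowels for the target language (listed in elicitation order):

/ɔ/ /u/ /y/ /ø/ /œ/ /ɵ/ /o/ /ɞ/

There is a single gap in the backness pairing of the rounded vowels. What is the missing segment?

/ʉ/

height            front     central   back    
high              y         —         u       
high-mid          ø         ɵ         o       
low-mid           œ         ɞ         ɔ       
The high row has no central member, so the gap is the high central rounded vowel /ʉ/.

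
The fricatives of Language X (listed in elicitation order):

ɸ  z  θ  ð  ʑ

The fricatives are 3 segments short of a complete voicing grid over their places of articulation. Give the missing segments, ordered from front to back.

/β/, /s/, /ɕ/

Voiceless: /ɸ/ (bilabial), /θ/ (dental).
Voiced: /ð/ (dental), /z/ (alveolar), /ʑ/ (alveolo-palatal).
Gaps, from front to back: bilabial lacks voiced (/β/); alveolar lacks voiceless (/s/); alveolo-palatal lacks voiceless (/ɕ/).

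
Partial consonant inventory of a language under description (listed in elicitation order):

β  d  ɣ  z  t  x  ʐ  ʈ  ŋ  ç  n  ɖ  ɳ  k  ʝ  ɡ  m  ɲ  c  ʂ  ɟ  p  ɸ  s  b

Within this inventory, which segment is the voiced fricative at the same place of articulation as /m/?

/β/

/m/ is a bilabial nasal.
The voiced fricative at the same place is a voiced bilabial fricative — in this inventory, /β/.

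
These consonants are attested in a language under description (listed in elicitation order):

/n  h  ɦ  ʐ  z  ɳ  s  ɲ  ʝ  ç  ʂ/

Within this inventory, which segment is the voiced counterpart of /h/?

/h/ is a voiceless glottal fricative.
The voiced counterpart is a voiced glottal fricative — in this inventory, /ɦ/.

/ɦ/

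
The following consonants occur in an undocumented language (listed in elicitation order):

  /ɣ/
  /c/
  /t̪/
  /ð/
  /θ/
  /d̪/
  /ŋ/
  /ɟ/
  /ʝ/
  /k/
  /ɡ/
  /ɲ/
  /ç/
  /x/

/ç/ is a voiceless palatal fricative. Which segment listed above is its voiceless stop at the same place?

/c/

The voiceless stop at the same place is a voiceless palatal stop — in this inventory, /c/.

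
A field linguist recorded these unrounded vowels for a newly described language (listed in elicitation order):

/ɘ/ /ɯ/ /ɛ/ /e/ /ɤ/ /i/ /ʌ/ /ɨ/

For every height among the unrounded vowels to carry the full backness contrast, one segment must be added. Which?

Front: /i/ (high), /e/ (high-mid), /ɛ/ (low-mid).
Central: /ɨ/ (high), /ɘ/ (high-mid).
Back: /ɯ/ (high), /ɤ/ (high-mid), /ʌ/ (low-mid).
The low-mid row has no central member, so the gap is the low-mid central unrounded vowel /ɜ/.

/ɜ/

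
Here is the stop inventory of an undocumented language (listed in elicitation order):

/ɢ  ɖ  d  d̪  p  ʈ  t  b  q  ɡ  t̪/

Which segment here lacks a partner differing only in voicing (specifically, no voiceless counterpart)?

/ɡ/

Bilabial: /p/ ~ /b/
Dental: /t̪/ ~ /d̪/
Alveolar: /t/ ~ /d/
Retroflex: /ʈ/ ~ /ɖ/
Uvular: /q/ ~ /ɢ/
Velar: only /ɡ/ (voiced); no voiceless partner.
So /ɡ/ is the unpaired segment.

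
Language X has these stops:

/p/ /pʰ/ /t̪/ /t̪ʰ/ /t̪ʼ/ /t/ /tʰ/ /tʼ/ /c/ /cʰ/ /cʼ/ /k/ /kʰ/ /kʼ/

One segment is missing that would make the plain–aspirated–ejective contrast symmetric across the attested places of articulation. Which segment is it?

place of articulation  plain     aspirated  ejective
bilabial          p         pʰ        —       
dental            t̪        t̪ʰ       t̪ʼ     
alveolar          t         tʰ        tʼ      
palatal           c         cʰ        cʼ      
velar             k         kʰ        kʼ      
The bilabial row has no ejective member, so the gap is the ejective bilabial stop /pʼ/.

/pʼ/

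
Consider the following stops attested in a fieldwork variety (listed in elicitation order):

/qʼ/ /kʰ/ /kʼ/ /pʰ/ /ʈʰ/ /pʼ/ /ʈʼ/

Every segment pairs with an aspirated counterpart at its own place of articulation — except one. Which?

/qʼ/

Bilabial: /pʰ/ ~ /pʼ/
Retroflex: /ʈʰ/ ~ /ʈʼ/
Velar: /kʰ/ ~ /kʼ/
Uvular: only /qʼ/ (ejective); no aspirated partner.
So /qʼ/ is the unpaired segment.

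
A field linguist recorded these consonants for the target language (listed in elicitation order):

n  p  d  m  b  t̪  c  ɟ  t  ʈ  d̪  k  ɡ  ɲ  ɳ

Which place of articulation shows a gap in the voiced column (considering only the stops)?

retroflex

place of articulation  voiceless  voiced  
bilabial          p         b       
dental            t̪        d̪      
alveolar          t         d       
retroflex         ʈ         —       
palatal           c         ɟ       
velar             k         ɡ       
Every place of articulation has a voiced member except retroflex, where /ɖ/ would be expected.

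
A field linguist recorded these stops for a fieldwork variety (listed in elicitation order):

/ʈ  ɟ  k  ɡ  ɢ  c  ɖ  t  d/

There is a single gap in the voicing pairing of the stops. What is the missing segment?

/q/

Voiceless: /t/ (alveolar), /ʈ/ (retroflex), /c/ (palatal), /k/ (velar).
Voiced: /d/ (alveolar), /ɖ/ (retroflex), /ɟ/ (palatal), /ɡ/ (velar), /ɢ/ (uvular).
The uvular row has no voiceless member, so the gap is the voiceless uvular stop /q/.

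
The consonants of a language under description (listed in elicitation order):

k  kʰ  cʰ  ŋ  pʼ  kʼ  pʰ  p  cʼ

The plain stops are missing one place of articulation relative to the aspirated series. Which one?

place of articulation  plain     aspirated  ejective
bilabial          p         pʰ        pʼ      
palatal           —         cʰ        cʼ      
velar             k         kʰ        kʼ      
Every place of articulation has a plain member except palatal, where /c/ would be expected.

palatal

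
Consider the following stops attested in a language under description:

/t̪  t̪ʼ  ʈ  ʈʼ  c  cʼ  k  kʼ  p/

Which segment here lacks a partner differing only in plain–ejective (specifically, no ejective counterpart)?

Dental: /t̪/ ~ /t̪ʼ/
Retroflex: /ʈ/ ~ /ʈʼ/
Palatal: /c/ ~ /cʼ/
Velar: /k/ ~ /kʼ/
Bilabial: only /p/ (plain); no ejective partner.
So /p/ is the unpaired segment.

/p/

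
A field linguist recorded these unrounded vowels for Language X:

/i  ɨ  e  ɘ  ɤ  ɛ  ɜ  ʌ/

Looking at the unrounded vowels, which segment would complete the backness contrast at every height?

/ɯ/

Front: /i/ (high), /e/ (high-mid), /ɛ/ (low-mid).
Central: /ɨ/ (high), /ɘ/ (high-mid), /ɜ/ (low-mid).
Back: /ɤ/ (high-mid), /ʌ/ (low-mid).
The high row has no back member, so the gap is the high back unrounded vowel /ɯ/.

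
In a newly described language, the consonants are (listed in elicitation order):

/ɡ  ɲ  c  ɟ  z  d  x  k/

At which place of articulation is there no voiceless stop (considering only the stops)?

alveolar: voiceless —, voiced /d/.
palatal: voiceless /c/, voiced /ɟ/.
velar: voiceless /k/, voiced /ɡ/.
Every place of articulation has a voiceless member except alveolar, where /t/ would be expected.

alveolar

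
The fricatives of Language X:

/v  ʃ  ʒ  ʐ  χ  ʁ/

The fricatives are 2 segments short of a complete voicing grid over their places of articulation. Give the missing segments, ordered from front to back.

/f/, /ʂ/

place of articulation  voiceless  voiced  
labiodental       —         v       
postalveolar      ʃ         ʒ       
retroflex         —         ʐ       
uvular            χ         ʁ       
Gaps, from front to back: labiodental lacks voiceless (/f/); retroflex lacks voiceless (/ʂ/).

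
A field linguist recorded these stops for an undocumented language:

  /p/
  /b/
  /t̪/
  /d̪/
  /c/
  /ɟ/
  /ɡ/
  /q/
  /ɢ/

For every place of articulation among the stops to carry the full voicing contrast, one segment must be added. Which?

/k/

Voiceless: /p/ (bilabial), /t̪/ (dental), /c/ (palatal), /q/ (uvular).
Voiced: /b/ (bilabial), /d̪/ (dental), /ɟ/ (palatal), /ɡ/ (velar), /ɢ/ (uvular).
The velar row has no voiceless member, so the gap is the voiceless velar stop /k/.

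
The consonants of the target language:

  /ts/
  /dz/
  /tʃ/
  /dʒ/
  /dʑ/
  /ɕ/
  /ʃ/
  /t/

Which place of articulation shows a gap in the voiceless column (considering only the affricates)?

alveolo-palatal

place of articulation  voiceless  voiced  
alveolar          ts        dz      
postalveolar      tʃ        dʒ      
alveolo-palatal   —         dʑ      
Every place of articulation has a voiceless member except alveolo-palatal, where /tɕ/ would be expected.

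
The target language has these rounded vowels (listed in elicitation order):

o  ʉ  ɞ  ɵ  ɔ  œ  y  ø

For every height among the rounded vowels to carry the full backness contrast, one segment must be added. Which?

high: front /y/, central /ʉ/, back —.
high-mid: front /ø/, central /ɵ/, back /o/.
low-mid: front /œ/, central /ɞ/, back /ɔ/.
The high row has no back member, so the gap is the high back rounded vowel /u/.

/u/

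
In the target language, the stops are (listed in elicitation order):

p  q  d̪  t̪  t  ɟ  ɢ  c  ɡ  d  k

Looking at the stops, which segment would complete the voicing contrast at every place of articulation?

place of articulation  voiceless  voiced  
bilabial          p         —       
dental            t̪        d̪      
alveolar          t         d       
palatal           c         ɟ       
velar             k         ɡ       
uvular            q         ɢ       
The bilabial row has no voiced member, so the gap is the voiced bilabial stop /b/.

/b/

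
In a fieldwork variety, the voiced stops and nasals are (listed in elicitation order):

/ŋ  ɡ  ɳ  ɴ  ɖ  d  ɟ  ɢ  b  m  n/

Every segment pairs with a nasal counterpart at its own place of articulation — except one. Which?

/ɟ/

Bilabial: /b/ ~ /m/
Alveolar: /d/ ~ /n/
Retroflex: /ɖ/ ~ /ɳ/
Velar: /ɡ/ ~ /ŋ/
Uvular: /ɢ/ ~ /ɴ/
Palatal: only /ɟ/ (oral stop); no nasal partner.
So /ɟ/ is the unpaired segment.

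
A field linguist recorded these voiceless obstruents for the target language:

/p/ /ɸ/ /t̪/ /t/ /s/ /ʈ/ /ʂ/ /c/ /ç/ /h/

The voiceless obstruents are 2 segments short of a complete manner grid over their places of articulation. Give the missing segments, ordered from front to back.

place of articulation  stop      fricative
bilabial          p         ɸ       
dental            t̪        —       
alveolar          t         s       
retroflex         ʈ         ʂ       
palatal           c         ç       
glottal           —         h       
Gaps, from front to back: dental lacks fricative (/θ/); glottal lacks stop (/ʔ/).

/θ/, /ʔ/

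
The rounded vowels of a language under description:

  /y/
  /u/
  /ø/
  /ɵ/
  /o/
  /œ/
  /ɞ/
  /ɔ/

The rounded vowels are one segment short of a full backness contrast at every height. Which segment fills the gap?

high: front /y/, central —, back /u/.
high-mid: front /ø/, central /ɵ/, back /o/.
low-mid: front /œ/, central /ɞ/, back /ɔ/.
The high row has no central member, so the gap is the high central rounded vowel /ʉ/.

/ʉ/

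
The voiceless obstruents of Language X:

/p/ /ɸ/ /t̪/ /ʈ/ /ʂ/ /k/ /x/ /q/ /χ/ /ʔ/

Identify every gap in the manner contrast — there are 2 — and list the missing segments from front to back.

/θ/, /h/

Stop: /p/ (bilabial), /t̪/ (dental), /ʈ/ (retroflex), /k/ (velar), /q/ (uvular), /ʔ/ (glottal).
Fricative: /ɸ/ (bilabial), /ʂ/ (retroflex), /x/ (velar), /χ/ (uvular).
Gaps, from front to back: dental lacks fricative (/θ/); glottal lacks fricative (/h/).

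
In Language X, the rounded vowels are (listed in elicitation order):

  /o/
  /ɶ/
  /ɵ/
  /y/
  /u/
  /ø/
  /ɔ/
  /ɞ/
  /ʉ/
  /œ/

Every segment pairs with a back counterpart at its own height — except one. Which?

/ɶ/

High: /y/ ~ /ʉ/ ~ /u/
High-mid: /ø/ ~ /ɵ/ ~ /o/
Low-mid: /œ/ ~ /ɞ/ ~ /ɔ/
Low: only /ɶ/ (front); no back partner.
So /ɶ/ is the unpaired segment.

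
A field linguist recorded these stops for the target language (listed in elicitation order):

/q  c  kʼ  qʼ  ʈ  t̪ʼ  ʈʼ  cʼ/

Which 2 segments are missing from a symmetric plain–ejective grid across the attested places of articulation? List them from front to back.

/t̪/, /k/

place of articulation  plain     ejective
dental            —         t̪ʼ     
retroflex         ʈ         ʈʼ      
palatal           c         cʼ      
velar             —         kʼ      
uvular            q         qʼ      
Gaps, from front to back: dental lacks plain (/t̪/); velar lacks plain (/k/).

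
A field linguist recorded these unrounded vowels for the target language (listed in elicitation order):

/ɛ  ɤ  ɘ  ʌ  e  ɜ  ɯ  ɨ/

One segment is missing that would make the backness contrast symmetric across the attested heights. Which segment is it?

/i/

Front: /e/ (high-mid), /ɛ/ (low-mid).
Central: /ɨ/ (high), /ɘ/ (high-mid), /ɜ/ (low-mid).
Back: /ɯ/ (high), /ɤ/ (high-mid), /ʌ/ (low-mid).
The high row has no front member, so the gap is the high front unrounded vowel /i/.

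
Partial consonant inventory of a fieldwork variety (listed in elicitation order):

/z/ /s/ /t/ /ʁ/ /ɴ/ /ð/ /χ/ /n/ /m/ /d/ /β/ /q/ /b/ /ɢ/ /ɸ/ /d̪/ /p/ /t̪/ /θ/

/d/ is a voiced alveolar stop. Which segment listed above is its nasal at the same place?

The nasal at the same place is an alveolar nasal — in this inventory, /n/.

/n/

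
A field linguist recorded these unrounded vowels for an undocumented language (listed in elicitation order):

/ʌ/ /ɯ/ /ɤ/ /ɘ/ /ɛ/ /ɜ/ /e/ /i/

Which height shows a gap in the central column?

high

height            front     central   back    
high              i         —         ɯ       
high-mid          e         ɘ         ɤ       
low-mid           ɛ         ɜ         ʌ       
Every height has a central member except high, where /ɨ/ would be expected.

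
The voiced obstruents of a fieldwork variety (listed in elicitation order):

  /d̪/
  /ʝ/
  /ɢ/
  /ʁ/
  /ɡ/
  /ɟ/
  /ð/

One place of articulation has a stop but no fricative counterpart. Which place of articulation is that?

velar

dental: stop /d̪/, fricative /ð/.
palatal: stop /ɟ/, fricative /ʝ/.
velar: stop /ɡ/, fricative —.
uvular: stop /ɢ/, fricative /ʁ/.
Every place of articulation has a fricative member except velar, where /ɣ/ would be expected.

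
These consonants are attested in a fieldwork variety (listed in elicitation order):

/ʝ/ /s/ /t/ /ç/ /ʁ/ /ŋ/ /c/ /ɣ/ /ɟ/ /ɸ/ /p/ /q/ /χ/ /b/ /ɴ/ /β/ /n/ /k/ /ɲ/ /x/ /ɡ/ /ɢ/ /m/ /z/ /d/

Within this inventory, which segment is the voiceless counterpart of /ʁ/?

/ʁ/ is a voiced uvular fricative.
The voiceless counterpart is a voiceless uvular fricative — in this inventory, /χ/.

/χ/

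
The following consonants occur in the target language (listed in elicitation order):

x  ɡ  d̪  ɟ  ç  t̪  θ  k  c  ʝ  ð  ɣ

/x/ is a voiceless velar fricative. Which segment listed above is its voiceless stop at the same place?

/k/

The voiceless stop at the same place is a voiceless velar stop — in this inventory, /k/.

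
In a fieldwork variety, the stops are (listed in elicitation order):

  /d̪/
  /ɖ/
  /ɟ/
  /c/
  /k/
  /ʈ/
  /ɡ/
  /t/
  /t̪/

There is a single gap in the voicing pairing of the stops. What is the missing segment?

place of articulation  voiceless  voiced  
dental            t̪        d̪      
alveolar          t         —       
retroflex         ʈ         ɖ       
palatal           c         ɟ       
velar             k         ɡ       
The alveolar row has no voiced member, so the gap is the voiced alveolar stop /d/.

/d/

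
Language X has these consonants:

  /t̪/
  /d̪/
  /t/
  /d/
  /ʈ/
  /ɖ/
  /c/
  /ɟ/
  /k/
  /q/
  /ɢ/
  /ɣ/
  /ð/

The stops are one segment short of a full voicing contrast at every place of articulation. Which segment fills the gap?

/ɡ/

place of articulation  voiceless  voiced  
dental            t̪        d̪      
alveolar          t         d       
retroflex         ʈ         ɖ       
palatal           c         ɟ       
velar             k         —       
uvular            q         ɢ       
The velar row has no voiced member, so the gap is the voiced velar stop /ɡ/.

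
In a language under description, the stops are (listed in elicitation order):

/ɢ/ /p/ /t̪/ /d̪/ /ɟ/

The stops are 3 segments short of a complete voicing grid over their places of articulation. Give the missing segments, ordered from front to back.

/b/, /c/, /q/

bilabial: voiceless /p/, voiced —.
dental: voiceless /t̪/, voiced /d̪/.
palatal: voiceless —, voiced /ɟ/.
uvular: voiceless —, voiced /ɢ/.
Gaps, from front to back: bilabial lacks voiced (/b/); palatal lacks voiceless (/c/); uvular lacks voiceless (/q/).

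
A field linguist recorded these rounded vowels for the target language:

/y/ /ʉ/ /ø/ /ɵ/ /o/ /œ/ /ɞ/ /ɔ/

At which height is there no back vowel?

high

height            front     central   back    
high              y         ʉ         —       
high-mid          ø         ɵ         o       
low-mid           œ         ɞ         ɔ       
Every height has a back member except high, where /u/ would be expected.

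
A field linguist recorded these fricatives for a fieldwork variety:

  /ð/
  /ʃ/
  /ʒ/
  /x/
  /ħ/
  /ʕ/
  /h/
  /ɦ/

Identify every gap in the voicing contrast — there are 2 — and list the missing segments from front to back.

place of articulation  voiceless  voiced  
dental            —         ð       
postalveolar      ʃ         ʒ       
velar             x         —       
pharyngeal        ħ         ʕ       
glottal           h         ɦ       
Gaps, from front to back: dental lacks voiceless (/θ/); velar lacks voiced (/ɣ/).

/θ/, /ɣ/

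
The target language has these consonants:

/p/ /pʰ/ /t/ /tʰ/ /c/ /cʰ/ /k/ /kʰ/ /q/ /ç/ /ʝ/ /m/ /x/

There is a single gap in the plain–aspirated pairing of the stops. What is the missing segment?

Plain: /p/ (bilabial), /t/ (alveolar), /c/ (palatal), /k/ (velar), /q/ (uvular).
Aspirated: /pʰ/ (bilabial), /tʰ/ (alveolar), /cʰ/ (palatal), /kʰ/ (velar).
The uvular row has no aspirated member, so the gap is the aspirated uvular stop /qʰ/.

/qʰ/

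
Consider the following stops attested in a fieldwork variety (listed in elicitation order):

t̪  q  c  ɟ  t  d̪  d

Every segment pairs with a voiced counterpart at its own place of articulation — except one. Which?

/q/

Dental: /t̪/ ~ /d̪/
Alveolar: /t/ ~ /d/
Palatal: /c/ ~ /ɟ/
Uvular: only /q/ (voiceless); no voiced partner.
So /q/ is the unpaired segment.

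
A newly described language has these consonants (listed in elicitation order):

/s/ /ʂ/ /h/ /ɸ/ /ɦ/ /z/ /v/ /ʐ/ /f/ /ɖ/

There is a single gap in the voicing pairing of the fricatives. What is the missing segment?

bilabial: voiceless /ɸ/, voiced —.
labiodental: voiceless /f/, voiced /v/.
alveolar: voiceless /s/, voiced /z/.
retroflex: voiceless /ʂ/, voiced /ʐ/.
glottal: voiceless /h/, voiced /ɦ/.
The bilabial row has no voiced member, so the gap is the voiced bilabial fricative /β/.

/β/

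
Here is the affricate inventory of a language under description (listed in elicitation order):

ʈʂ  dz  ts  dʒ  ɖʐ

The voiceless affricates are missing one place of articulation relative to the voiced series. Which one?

Voiceless: /ts/ (alveolar), /ʈʂ/ (retroflex).
Voiced: /dz/ (alveolar), /dʒ/ (postalveolar), /ɖʐ/ (retroflex).
Every place of articulation has a voiceless member except postalveolar, where /tʃ/ would be expected.

postalveolar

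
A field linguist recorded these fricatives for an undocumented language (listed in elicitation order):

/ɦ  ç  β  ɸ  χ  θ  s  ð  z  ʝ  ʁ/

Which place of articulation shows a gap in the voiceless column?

glottal

place of articulation  voiceless  voiced  
bilabial          ɸ         β       
dental            θ         ð       
alveolar          s         z       
palatal           ç         ʝ       
uvular            χ         ʁ       
glottal           —         ɦ       
Every place of articulation has a voiceless member except glottal, where /h/ would be expected.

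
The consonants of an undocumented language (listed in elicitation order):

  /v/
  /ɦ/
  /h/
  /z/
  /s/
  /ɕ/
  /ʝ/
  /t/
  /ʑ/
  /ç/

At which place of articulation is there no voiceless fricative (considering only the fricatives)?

place of articulation  voiceless  voiced  
labiodental       —         v       
alveolar          s         z       
alveolo-palatal   ɕ         ʑ       
palatal           ç         ʝ       
glottal           h         ɦ       
Every place of articulation has a voiceless member except labiodental, where /f/ would be expected.

labiodental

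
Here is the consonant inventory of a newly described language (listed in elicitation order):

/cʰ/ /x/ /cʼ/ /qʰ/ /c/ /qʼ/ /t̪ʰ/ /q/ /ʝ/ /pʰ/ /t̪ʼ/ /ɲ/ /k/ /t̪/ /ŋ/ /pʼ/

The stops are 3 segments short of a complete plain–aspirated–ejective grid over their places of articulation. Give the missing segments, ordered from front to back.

place of articulation  plain     aspirated  ejective
bilabial          —         pʰ        pʼ      
dental            t̪        t̪ʰ       t̪ʼ     
palatal           c         cʰ        cʼ      
velar             k         —         —       
uvular            q         qʰ        qʼ      
Gaps, from front to back: bilabial lacks plain (/p/); velar lacks aspirated (/kʰ/); velar lacks ejective (/kʼ/).

/p/, /kʰ/, /kʼ/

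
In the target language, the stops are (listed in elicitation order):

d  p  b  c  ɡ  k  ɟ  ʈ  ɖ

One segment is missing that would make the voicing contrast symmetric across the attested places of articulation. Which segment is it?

place of articulation  voiceless  voiced  
bilabial          p         b       
alveolar          —         d       
retroflex         ʈ         ɖ       
palatal           c         ɟ       
velar             k         ɡ       
The alveolar row has no voiceless member, so the gap is the voiceless alveolar stop /t/.

/t/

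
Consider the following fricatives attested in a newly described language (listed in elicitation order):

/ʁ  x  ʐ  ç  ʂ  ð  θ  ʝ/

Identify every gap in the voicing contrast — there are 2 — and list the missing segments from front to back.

dental: voiceless /θ/, voiced /ð/.
retroflex: voiceless /ʂ/, voiced /ʐ/.
palatal: voiceless /ç/, voiced /ʝ/.
velar: voiceless /x/, voiced —.
uvular: voiceless —, voiced /ʁ/.
Gaps, from front to back: velar lacks voiced (/ɣ/); uvular lacks voiceless (/χ/).

/ɣ/, /χ/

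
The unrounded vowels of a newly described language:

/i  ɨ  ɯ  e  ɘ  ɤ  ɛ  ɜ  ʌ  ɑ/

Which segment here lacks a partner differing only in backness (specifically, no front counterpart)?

High: /i/ ~ /ɨ/ ~ /ɯ/
High-mid: /e/ ~ /ɘ/ ~ /ɤ/
Low-mid: /ɛ/ ~ /ɜ/ ~ /ʌ/
Low: only /ɑ/ (back); no front partner.
So /ɑ/ is the unpaired segment.

/ɑ/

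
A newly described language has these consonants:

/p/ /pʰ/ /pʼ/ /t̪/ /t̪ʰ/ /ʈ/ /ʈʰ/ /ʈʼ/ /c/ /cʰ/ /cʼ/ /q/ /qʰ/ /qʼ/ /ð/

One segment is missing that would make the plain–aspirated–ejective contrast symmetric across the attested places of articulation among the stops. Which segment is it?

/t̪ʼ/

bilabial: plain /p/, aspirated /pʰ/, ejective /pʼ/.
dental: plain /t̪/, aspirated /t̪ʰ/, ejective —.
retroflex: plain /ʈ/, aspirated /ʈʰ/, ejective /ʈʼ/.
palatal: plain /c/, aspirated /cʰ/, ejective /cʼ/.
uvular: plain /q/, aspirated /qʰ/, ejective /qʼ/.
The dental row has no ejective member, so the gap is the ejective dental stop /t̪ʼ/.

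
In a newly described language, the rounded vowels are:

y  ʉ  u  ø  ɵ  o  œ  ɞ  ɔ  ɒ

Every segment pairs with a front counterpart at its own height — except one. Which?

/ɒ/

High: /y/ ~ /ʉ/ ~ /u/
High-mid: /ø/ ~ /ɵ/ ~ /o/
Low-mid: /œ/ ~ /ɞ/ ~ /ɔ/
Low: only /ɒ/ (back); no front partner.
So /ɒ/ is the unpaired segment.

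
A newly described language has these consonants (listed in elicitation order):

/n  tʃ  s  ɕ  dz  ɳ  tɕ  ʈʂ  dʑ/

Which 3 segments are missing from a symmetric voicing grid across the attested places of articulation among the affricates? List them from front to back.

/ts/, /dʒ/, /ɖʐ/

Voiceless: /tʃ/ (postalveolar), /ʈʂ/ (retroflex), /tɕ/ (alveolo-palatal).
Voiced: /dz/ (alveolar), /dʑ/ (alveolo-palatal).
Gaps, from front to back: alveolar lacks voiceless (/ts/); postalveolar lacks voiced (/dʒ/); retroflex lacks voiced (/ɖʐ/).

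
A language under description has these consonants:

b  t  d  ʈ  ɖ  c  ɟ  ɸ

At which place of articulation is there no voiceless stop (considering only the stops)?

bilabial

Voiceless: /t/ (alveolar), /ʈ/ (retroflex), /c/ (palatal).
Voiced: /b/ (bilabial), /d/ (alveolar), /ɖ/ (retroflex), /ɟ/ (palatal).
Every place of articulation has a voiceless member except bilabial, where /p/ would be expected.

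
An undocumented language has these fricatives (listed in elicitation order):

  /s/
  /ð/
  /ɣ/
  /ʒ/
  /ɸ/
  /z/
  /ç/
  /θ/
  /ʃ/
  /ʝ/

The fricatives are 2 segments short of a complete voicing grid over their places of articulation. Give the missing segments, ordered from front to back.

bilabial: voiceless /ɸ/, voiced —.
dental: voiceless /θ/, voiced /ð/.
alveolar: voiceless /s/, voiced /z/.
postalveolar: voiceless /ʃ/, voiced /ʒ/.
palatal: voiceless /ç/, voiced /ʝ/.
velar: voiceless —, voiced /ɣ/.
Gaps, from front to back: bilabial lacks voiced (/β/); velar lacks voiceless (/x/).

/β/, /x/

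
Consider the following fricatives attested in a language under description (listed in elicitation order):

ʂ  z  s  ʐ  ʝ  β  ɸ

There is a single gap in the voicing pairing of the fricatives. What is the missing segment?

/ç/

place of articulation  voiceless  voiced  
bilabial          ɸ         β       
alveolar          s         z       
retroflex         ʂ         ʐ       
palatal           —         ʝ       
The palatal row has no voiceless member, so the gap is the voiceless palatal fricative /ç/.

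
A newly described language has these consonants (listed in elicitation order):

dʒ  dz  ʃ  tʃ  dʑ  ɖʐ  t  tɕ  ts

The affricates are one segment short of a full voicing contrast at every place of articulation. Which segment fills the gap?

Voiceless: /ts/ (alveolar), /tʃ/ (postalveolar), /tɕ/ (alveolo-palatal).
Voiced: /dz/ (alveolar), /dʒ/ (postalveolar), /ɖʐ/ (retroflex), /dʑ/ (alveolo-palatal).
The retroflex row has no voiceless member, so the gap is the voiceless retroflex affricate /ʈʂ/.

/ʈʂ/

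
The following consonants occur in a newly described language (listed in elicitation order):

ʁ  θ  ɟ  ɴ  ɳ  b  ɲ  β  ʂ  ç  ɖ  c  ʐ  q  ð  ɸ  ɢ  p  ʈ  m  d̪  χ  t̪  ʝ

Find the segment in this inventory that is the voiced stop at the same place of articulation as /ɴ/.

/ɢ/

/ɴ/ is an uvular nasal.
The voiced stop at the same place is a voiced uvular stop — in this inventory, /ɢ/.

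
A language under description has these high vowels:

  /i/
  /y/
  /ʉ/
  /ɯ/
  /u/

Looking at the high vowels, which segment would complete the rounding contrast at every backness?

/ɨ/

Unrounded: /i/ (front), /ɯ/ (back).
Rounded: /y/ (front), /ʉ/ (central), /u/ (back).
The central row has no unrounded member, so the gap is the central unrounded vowel /ɨ/.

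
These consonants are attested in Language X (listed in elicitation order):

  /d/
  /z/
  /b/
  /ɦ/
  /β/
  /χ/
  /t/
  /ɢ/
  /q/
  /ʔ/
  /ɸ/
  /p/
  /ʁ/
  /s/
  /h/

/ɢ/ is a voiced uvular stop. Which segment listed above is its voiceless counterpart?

The voiceless counterpart is a voiceless uvular stop — in this inventory, /q/.

/q/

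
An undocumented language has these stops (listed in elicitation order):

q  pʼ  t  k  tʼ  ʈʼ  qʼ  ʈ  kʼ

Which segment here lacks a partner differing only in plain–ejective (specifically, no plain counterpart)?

/pʼ/

Alveolar: /t/ ~ /tʼ/
Retroflex: /ʈ/ ~ /ʈʼ/
Velar: /k/ ~ /kʼ/
Uvular: /q/ ~ /qʼ/
Bilabial: only /pʼ/ (ejective); no plain partner.
So /pʼ/ is the unpaired segment.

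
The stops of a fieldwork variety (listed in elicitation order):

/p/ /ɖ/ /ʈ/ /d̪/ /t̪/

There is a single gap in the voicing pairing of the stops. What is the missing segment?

bilabial: voiceless /p/, voiced —.
dental: voiceless /t̪/, voiced /d̪/.
retroflex: voiceless /ʈ/, voiced /ɖ/.
The bilabial row has no voiced member, so the gap is the voiced bilabial stop /b/.

/b/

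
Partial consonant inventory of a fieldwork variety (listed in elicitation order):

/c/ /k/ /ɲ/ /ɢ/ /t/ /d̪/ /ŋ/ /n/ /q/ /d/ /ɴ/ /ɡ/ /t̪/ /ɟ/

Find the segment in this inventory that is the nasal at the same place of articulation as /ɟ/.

/ɟ/ is a voiced palatal stop.
The nasal at the same place is a palatal nasal — in this inventory, /ɲ/.

/ɲ/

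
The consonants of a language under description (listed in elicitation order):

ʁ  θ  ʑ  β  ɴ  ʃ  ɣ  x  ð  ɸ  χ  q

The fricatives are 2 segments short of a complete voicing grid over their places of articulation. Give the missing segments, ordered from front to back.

/ʒ/, /ɕ/

bilabial: voiceless /ɸ/, voiced /β/.
dental: voiceless /θ/, voiced /ð/.
postalveolar: voiceless /ʃ/, voiced —.
alveolo-palatal: voiceless —, voiced /ʑ/.
velar: voiceless /x/, voiced /ɣ/.
uvular: voiceless /χ/, voiced /ʁ/.
Gaps, from front to back: postalveolar lacks voiced (/ʒ/); alveolo-palatal lacks voiceless (/ɕ/).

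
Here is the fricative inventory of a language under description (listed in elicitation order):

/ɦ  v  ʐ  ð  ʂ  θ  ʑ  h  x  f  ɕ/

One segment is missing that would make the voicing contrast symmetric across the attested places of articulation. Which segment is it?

/ɣ/

labiodental: voiceless /f/, voiced /v/.
dental: voiceless /θ/, voiced /ð/.
retroflex: voiceless /ʂ/, voiced /ʐ/.
alveolo-palatal: voiceless /ɕ/, voiced /ʑ/.
velar: voiceless /x/, voiced —.
glottal: voiceless /h/, voiced /ɦ/.
The velar row has no voiced member, so the gap is the voiced velar fricative /ɣ/.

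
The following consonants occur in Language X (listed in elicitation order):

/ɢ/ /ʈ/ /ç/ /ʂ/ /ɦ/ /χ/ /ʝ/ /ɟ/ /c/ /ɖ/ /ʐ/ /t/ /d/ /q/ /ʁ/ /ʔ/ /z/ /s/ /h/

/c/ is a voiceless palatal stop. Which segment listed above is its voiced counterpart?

The voiced counterpart is a voiced palatal stop — in this inventory, /ɟ/.

/ɟ/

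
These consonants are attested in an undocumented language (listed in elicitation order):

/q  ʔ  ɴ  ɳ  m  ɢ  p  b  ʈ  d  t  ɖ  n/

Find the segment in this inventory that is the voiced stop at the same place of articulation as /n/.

/d/

/n/ is an alveolar nasal.
The voiced stop at the same place is a voiced alveolar stop — in this inventory, /d/.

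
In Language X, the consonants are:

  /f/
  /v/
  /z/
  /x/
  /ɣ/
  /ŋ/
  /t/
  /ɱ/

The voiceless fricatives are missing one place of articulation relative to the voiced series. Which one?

alveolar

Voiceless: /f/ (labiodental), /x/ (velar).
Voiced: /v/ (labiodental), /z/ (alveolar), /ɣ/ (velar).
Every place of articulation has a voiceless member except alveolar, where /s/ would be expected.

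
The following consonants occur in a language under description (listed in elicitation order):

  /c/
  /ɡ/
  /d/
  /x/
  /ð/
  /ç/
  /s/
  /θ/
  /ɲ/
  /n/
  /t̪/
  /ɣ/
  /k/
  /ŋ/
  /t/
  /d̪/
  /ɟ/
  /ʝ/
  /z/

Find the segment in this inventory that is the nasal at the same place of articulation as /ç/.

/ɲ/

/ç/ is a voiceless palatal fricative.
The nasal at the same place is a palatal nasal — in this inventory, /ɲ/.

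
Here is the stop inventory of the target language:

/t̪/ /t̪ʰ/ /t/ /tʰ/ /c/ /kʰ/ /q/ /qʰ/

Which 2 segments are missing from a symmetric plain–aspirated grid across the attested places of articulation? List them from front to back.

place of articulation  plain     aspirated
dental            t̪        t̪ʰ     
alveolar          t         tʰ      
palatal           c         —       
velar             —         kʰ      
uvular            q         qʰ      
Gaps, from front to back: palatal lacks aspirated (/cʰ/); velar lacks plain (/k/).

/cʰ/, /k/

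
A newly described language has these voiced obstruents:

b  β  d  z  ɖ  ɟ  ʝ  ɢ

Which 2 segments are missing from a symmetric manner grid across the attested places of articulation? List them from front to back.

/ʐ/, /ʁ/

bilabial: stop /b/, fricative /β/.
alveolar: stop /d/, fricative /z/.
retroflex: stop /ɖ/, fricative —.
palatal: stop /ɟ/, fricative /ʝ/.
uvular: stop /ɢ/, fricative —.
Gaps, from front to back: retroflex lacks fricative (/ʐ/); uvular lacks fricative (/ʁ/).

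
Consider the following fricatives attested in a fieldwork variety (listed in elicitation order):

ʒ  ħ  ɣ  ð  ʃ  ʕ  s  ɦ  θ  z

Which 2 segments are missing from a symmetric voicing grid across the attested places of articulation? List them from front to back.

/x/, /h/

dental: voiceless /θ/, voiced /ð/.
alveolar: voiceless /s/, voiced /z/.
postalveolar: voiceless /ʃ/, voiced /ʒ/.
velar: voiceless —, voiced /ɣ/.
pharyngeal: voiceless /ħ/, voiced /ʕ/.
glottal: voiceless —, voiced /ɦ/.
Gaps, from front to back: velar lacks voiceless (/x/); glottal lacks voiceless (/h/).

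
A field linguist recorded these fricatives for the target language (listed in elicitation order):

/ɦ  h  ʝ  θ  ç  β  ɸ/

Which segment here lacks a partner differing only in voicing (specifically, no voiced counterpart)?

Bilabial: /ɸ/ ~ /β/
Palatal: /ç/ ~ /ʝ/
Glottal: /h/ ~ /ɦ/
Dental: only /θ/ (voiceless); no voiced partner.
So /θ/ is the unpaired segment.

/θ/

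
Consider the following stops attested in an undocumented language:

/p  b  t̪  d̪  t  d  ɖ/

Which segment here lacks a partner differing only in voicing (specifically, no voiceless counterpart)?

Bilabial: /p/ ~ /b/
Dental: /t̪/ ~ /d̪/
Alveolar: /t/ ~ /d/
Retroflex: only /ɖ/ (voiced); no voiceless partner.
So /ɖ/ is the unpaired segment.

/ɖ/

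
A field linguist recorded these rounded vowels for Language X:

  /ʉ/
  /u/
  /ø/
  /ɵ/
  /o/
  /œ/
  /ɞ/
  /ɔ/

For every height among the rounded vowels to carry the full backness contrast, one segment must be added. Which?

/y/

Front: /ø/ (high-mid), /œ/ (low-mid).
Central: /ʉ/ (high), /ɵ/ (high-mid), /ɞ/ (low-mid).
Back: /u/ (high), /o/ (high-mid), /ɔ/ (low-mid).
The high row has no front member, so the gap is the high front rounded vowel /y/.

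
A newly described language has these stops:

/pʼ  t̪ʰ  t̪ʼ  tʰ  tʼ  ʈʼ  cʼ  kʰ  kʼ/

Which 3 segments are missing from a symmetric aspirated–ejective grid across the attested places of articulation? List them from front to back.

Aspirated: /t̪ʰ/ (dental), /tʰ/ (alveolar), /kʰ/ (velar).
Ejective: /pʼ/ (bilabial), /t̪ʼ/ (dental), /tʼ/ (alveolar), /ʈʼ/ (retroflex), /cʼ/ (palatal), /kʼ/ (velar).
Gaps, from front to back: bilabial lacks aspirated (/pʰ/); retroflex lacks aspirated (/ʈʰ/); palatal lacks aspirated (/cʰ/).

/pʰ/, /ʈʰ/, /cʰ/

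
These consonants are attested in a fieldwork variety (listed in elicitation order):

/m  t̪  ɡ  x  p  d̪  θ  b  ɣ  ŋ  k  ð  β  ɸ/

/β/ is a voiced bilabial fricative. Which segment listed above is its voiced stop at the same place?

/b/

The voiced stop at the same place is a voiced bilabial stop — in this inventory, /b/.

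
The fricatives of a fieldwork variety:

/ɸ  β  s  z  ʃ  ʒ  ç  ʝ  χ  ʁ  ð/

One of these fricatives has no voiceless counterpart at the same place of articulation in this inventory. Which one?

Bilabial: /ɸ/ ~ /β/
Alveolar: /s/ ~ /z/
Postalveolar: /ʃ/ ~ /ʒ/
Palatal: /ç/ ~ /ʝ/
Uvular: /χ/ ~ /ʁ/
Dental: only /ð/ (voiced); no voiceless partner.
So /ð/ is the unpaired segment.

/ð/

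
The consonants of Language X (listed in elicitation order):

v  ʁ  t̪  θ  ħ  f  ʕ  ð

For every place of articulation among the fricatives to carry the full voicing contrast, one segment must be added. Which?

/χ/

Voiceless: /f/ (labiodental), /θ/ (dental), /ħ/ (pharyngeal).
Voiced: /v/ (labiodental), /ð/ (dental), /ʁ/ (uvular), /ʕ/ (pharyngeal).
The uvular row has no voiceless member, so the gap is the voiceless uvular fricative /χ/.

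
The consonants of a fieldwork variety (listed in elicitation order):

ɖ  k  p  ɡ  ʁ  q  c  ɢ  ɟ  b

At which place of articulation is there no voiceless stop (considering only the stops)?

retroflex

Voiceless: /p/ (bilabial), /c/ (palatal), /k/ (velar), /q/ (uvular).
Voiced: /b/ (bilabial), /ɖ/ (retroflex), /ɟ/ (palatal), /ɡ/ (velar), /ɢ/ (uvular).
Every place of articulation has a voiceless member except retroflex, where /ʈ/ would be expected.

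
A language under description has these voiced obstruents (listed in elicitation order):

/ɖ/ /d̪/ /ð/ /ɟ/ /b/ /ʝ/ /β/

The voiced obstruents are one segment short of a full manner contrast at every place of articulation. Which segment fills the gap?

/ʐ/

bilabial: stop /b/, fricative /β/.
dental: stop /d̪/, fricative /ð/.
retroflex: stop /ɖ/, fricative —.
palatal: stop /ɟ/, fricative /ʝ/.
The retroflex row has no fricative member, so the gap is the retroflex fricative /ʐ/.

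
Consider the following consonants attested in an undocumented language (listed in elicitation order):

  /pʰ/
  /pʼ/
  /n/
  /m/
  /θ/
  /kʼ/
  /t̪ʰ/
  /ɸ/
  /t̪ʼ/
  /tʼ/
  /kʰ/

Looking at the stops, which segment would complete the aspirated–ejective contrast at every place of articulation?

bilabial: aspirated /pʰ/, ejective /pʼ/.
dental: aspirated /t̪ʰ/, ejective /t̪ʼ/.
alveolar: aspirated —, ejective /tʼ/.
velar: aspirated /kʰ/, ejective /kʼ/.
The alveolar row has no aspirated member, so the gap is the aspirated alveolar stop /tʰ/.

/tʰ/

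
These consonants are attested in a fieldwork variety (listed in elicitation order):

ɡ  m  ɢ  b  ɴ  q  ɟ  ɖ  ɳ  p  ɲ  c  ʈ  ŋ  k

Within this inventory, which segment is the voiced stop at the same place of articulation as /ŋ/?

/ŋ/ is a velar nasal.
The voiced stop at the same place is a voiced velar stop — in this inventory, /ɡ/.

/ɡ/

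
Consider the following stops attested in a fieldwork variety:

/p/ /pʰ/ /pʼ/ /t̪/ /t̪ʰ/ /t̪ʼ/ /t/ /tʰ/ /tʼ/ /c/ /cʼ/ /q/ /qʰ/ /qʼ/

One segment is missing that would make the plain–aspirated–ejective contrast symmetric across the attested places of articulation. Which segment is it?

bilabial: plain /p/, aspirated /pʰ/, ejective /pʼ/.
dental: plain /t̪/, aspirated /t̪ʰ/, ejective /t̪ʼ/.
alveolar: plain /t/, aspirated /tʰ/, ejective /tʼ/.
palatal: plain /c/, aspirated —, ejective /cʼ/.
uvular: plain /q/, aspirated /qʰ/, ejective /qʼ/.
The palatal row has no aspirated member, so the gap is the aspirated palatal stop /cʰ/.

/cʰ/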